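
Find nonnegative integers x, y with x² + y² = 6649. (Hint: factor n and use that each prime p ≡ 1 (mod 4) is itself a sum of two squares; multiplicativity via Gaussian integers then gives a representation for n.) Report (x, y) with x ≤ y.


Step 1: Factor n = 6649 = 61 · 109.
Step 2: Check the mod-4 condition on each prime factor: 61 ≡ 1 (mod 4), exponent 1; 109 ≡ 1 (mod 4), exponent 1.
All primes ≡ 3 (mod 4) appear to even exponent (or don't appear), so by the two-squares theorem n IS expressible as a sum of two squares.
Step 3: Build a representation. Here n = 61 · 109 is a product of primes ≡ 1 (mod 4). Each prime p ≡ 1 (mod 4) is itself a sum of two squares; find a² by testing p − a² for a perfect square:
  61: 61 − 1² = 60, 61 − 2² = 57, 61 − 3² = 52, 61 − 4² = 45, 61 − 5² = 36 = 6² ⇒ 61 = 5² + 6².
  109: 109 − 1² = 108, 109 − 2² = 105, 109 − 3² = 100 = 10² ⇒ 109 = 3² + 10².
  Combine using the Brahmagupta–Fibonacci identity (a² + b²)(c² + d²) = (ac − bd)² + (ad + bc)² = (ac + bd)² + (ad − bc)²:
  61 · 109 = 6649: from (5² + 6²)(3² + 10²), take (5·3 − 6·10, 5·10 + 6·3) = (15 − 60, 50 + 18) = (-45, 68); dropping signs (only squares matter) gives (45, 68); check 45² + 68² = 2025 + 4624 = 6649 ✓.
Step 4: Order so x ≤ y and verify: 45² + 68² = 2025 + 4624 = 6649 = n. ✓

n = 6649 = 45² + 68² (one valid representation with x ≤ y).


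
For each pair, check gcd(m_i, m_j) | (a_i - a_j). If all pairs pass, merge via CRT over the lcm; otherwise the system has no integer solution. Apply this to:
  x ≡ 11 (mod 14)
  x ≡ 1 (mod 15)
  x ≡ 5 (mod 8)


Moduli 14, 15, 8 are not pairwise coprime, so CRT works modulo lcm(m_i) when all pairwise compatibility conditions hold.
Pairwise compatibility: gcd(m_i, m_j) must divide a_i - a_j for every pair.
Merge one congruence at a time:
  Start: x ≡ 11 (mod 14).
  Combine with x ≡ 1 (mod 15): gcd(14, 15) = 1; 1 - 11 = -10, which IS divisible by 1, so compatible.
    Write x = 11 + 14·t and substitute into x ≡ 1 (mod 15): 14·t ≡ 1 − 11 = -10 (mod 15).
    Reduce coefficients mod 15: 14·t ≡ 5 (mod 15).
    The inverse of 14 mod 15 is 14 (since 14·14 = 196 = 13·15 + 1), so t ≡ 14·5 = 70 ≡ 10 (mod 15).
    Then x = 11 + 14·10 = 151, valid modulo lcm(14, 15) = 210: x ≡ 151 (mod 210).
  Combine with x ≡ 5 (mod 8): gcd(210, 8) = 2; 5 - 151 = -146, which IS divisible by 2, so compatible.
    Write x = 151 + 210·t and substitute into x ≡ 5 (mod 8): 210·t ≡ 5 − 151 = -146 (mod 8).
    Divide the congruence (and modulus) by g = 2: 105·t ≡ -73 (mod 4).
    Reduce coefficients mod 4: 1·t ≡ 3 (mod 4).
    So t ≡ 3 (mod 4).
    Then x = 151 + 210·3 = 781, valid modulo lcm(210, 8) = 840: x ≡ 781 (mod 840).
Verify: 781 mod 14 = 11, 781 mod 15 = 1, 781 mod 8 = 5.

x ≡ 781 (mod 840).


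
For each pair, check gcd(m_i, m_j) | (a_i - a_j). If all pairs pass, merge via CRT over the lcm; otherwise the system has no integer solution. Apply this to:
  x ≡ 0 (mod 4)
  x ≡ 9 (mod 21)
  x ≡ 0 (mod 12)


Moduli 4, 21, 12 are not pairwise coprime, so CRT works modulo lcm(m_i) when all pairwise compatibility conditions hold.
Pairwise compatibility: gcd(m_i, m_j) must divide a_i - a_j for every pair.
Merge one congruence at a time:
  Start: x ≡ 0 (mod 4).
  Combine with x ≡ 9 (mod 21): gcd(4, 21) = 1; 9 - 0 = 9, which IS divisible by 1, so compatible.
    Write x = 0 + 4·t and substitute into x ≡ 9 (mod 21): 4·t ≡ 9 − 0 = 9 (mod 21).
    The inverse of 4 mod 21 is 16 (since 4·16 = 64 = 3·21 + 1), so t ≡ 16·9 = 144 ≡ 18 (mod 21).
    Then x = 0 + 4·18 = 72, valid modulo lcm(4, 21) = 84: x ≡ 72 (mod 84).
  Combine with x ≡ 0 (mod 12): gcd(84, 12) = 12; 0 - 72 = -72, which IS divisible by 12, so compatible.
    Write x = 72 + 84·t and substitute into x ≡ 0 (mod 12): 84·t ≡ 0 − 72 = -72 (mod 12).
    Divide the congruence (and modulus) by g = 12: 7·t ≡ -6 (mod 1).
    Modulo 1 every t works; take t = 0.
    Then x = 72 + 84·0 = 72, valid modulo lcm(84, 12) = 84: x ≡ 72 (mod 84).
Verify: 72 mod 4 = 0, 72 mod 21 = 9, 72 mod 12 = 0.

x ≡ 72 (mod 84).


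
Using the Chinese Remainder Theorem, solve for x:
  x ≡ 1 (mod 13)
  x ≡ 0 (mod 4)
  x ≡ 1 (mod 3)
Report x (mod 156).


Moduli 13, 4, 3 are pairwise coprime; by CRT there is a unique solution modulo M = 13 · 4 · 3 = 156.
Solve pairwise, accumulating the modulus:
  Start with x ≡ 1 (mod 13).
  Combine with x ≡ 0 (mod 4): since gcd(13, 4) = 1, we get a unique residue mod 52.
    Write x = 1 + 13·t and substitute into x ≡ 0 (mod 4): 13·t ≡ 0 − 1 = -1 (mod 4).
    Reduce coefficients mod 4: 1·t ≡ 3 (mod 4).
    So t ≡ 3 (mod 4).
    Then x = 1 + 13·3 = 40, valid modulo lcm(13, 4) = 52: x ≡ 40 (mod 52).
  Combine with x ≡ 1 (mod 3): since gcd(52, 3) = 1, we get a unique residue mod 156.
    Write x = 40 + 52·t and substitute into x ≡ 1 (mod 3): 52·t ≡ 1 − 40 = -39 (mod 3).
    Reduce coefficients mod 3: 1·t ≡ 0 (mod 3).
    So t ≡ 0 (mod 3).
    Then x = 40 + 52·0 = 40, valid modulo lcm(52, 3) = 156: x ≡ 40 (mod 156).
Verify: 40 mod 13 = 1 ✓, 40 mod 4 = 0 ✓, 40 mod 3 = 1 ✓.

x ≡ 40 (mod 156).


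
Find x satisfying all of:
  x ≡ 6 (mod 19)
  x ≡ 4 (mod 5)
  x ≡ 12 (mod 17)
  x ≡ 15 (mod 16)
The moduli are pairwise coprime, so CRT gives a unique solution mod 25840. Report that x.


Product of moduli M = 19 · 5 · 17 · 16 = 25840.
Merge one congruence at a time:
  Start: x ≡ 6 (mod 19).
  Combine with x ≡ 4 (mod 5); new modulus lcm = 95.
    Write x = 6 + 19·t and substitute into x ≡ 4 (mod 5): 19·t ≡ 4 − 6 = -2 (mod 5).
    Reduce coefficients mod 5: 4·t ≡ 3 (mod 5).
    The inverse of 4 mod 5 is 4 (since 4·4 = 16 = 3·5 + 1), so t ≡ 4·3 = 12 ≡ 2 (mod 5).
    Then x = 6 + 19·2 = 44, valid modulo lcm(19, 5) = 95: x ≡ 44 (mod 95).
  Combine with x ≡ 12 (mod 17); new modulus lcm = 1615.
    Write x = 44 + 95·t and substitute into x ≡ 12 (mod 17): 95·t ≡ 12 − 44 = -32 (mod 17).
    Reduce coefficients mod 17: 10·t ≡ 2 (mod 17).
    The inverse of 10 mod 17 is 12 (since 10·12 = 120 = 7·17 + 1), so t ≡ 12·2 = 24 ≡ 7 (mod 17).
    Then x = 44 + 95·7 = 709, valid modulo lcm(95, 17) = 1615: x ≡ 709 (mod 1615).
  Combine with x ≡ 15 (mod 16); new modulus lcm = 25840.
    Write x = 709 + 1615·t and substitute into x ≡ 15 (mod 16): 1615·t ≡ 15 − 709 = -694 (mod 16).
    Reduce coefficients mod 16: 15·t ≡ 10 (mod 16).
    The inverse of 15 mod 16 is 15 (since 15·15 = 225 = 14·16 + 1), so t ≡ 15·10 = 150 ≡ 6 (mod 16).
    Then x = 709 + 1615·6 = 10399, valid modulo lcm(1615, 16) = 25840: x ≡ 10399 (mod 25840).
Verify against each original: 10399 mod 19 = 6, 10399 mod 5 = 4, 10399 mod 17 = 12, 10399 mod 16 = 15.

x ≡ 10399 (mod 25840).


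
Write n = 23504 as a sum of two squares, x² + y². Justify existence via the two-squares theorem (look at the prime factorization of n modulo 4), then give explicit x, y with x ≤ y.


Step 1: Factor n = 23504 = 2^4 · 13 · 113.
Step 2: Check the mod-4 condition on each prime factor: 2 = 2 (special); 13 ≡ 1 (mod 4), exponent 1; 113 ≡ 1 (mod 4), exponent 1.
All primes ≡ 3 (mod 4) appear to even exponent (or don't appear), so by the two-squares theorem n IS expressible as a sum of two squares.
Step 3: Build a representation. Group n = k² · m with k = 4 and m = 13 · 113 = 1469 (a product of primes ≡ 1 (mod 4)); a representation of m scales to one of n via (k·x)² + (k·y)² = k²(x² + y²). Each prime p ≡ 1 (mod 4) is itself a sum of two squares; find a² by testing p − a² for a perfect square:
  13: 13 − 1² = 12, 13 − 2² = 9 = 3² ⇒ 13 = 2² + 3².
  113: 113 − 1² = 112, 113 − 2² = 109, 113 − 3² = 104, 113 − 4² = 97, 113 − 5² = 88, 113 − 6² = 77, 113 − 7² = 64 = 8² ⇒ 113 = 7² + 8².
  Combine using the Brahmagupta–Fibonacci identity (a² + b²)(c² + d²) = (ac − bd)² + (ad + bc)² = (ac + bd)² + (ad − bc)²:
  13 · 113 = 1469: from (2² + 3²)(7² + 8²), take (2·7 − 3·8, 2·8 + 3·7) = (14 − 24, 16 + 21) = (-10, 37); dropping signs (only squares matter) gives (10, 37); check 10² + 37² = 100 + 1369 = 1469 ✓.
  Scale by k = 4: (4·10, 4·37) = (40, 148).
Step 4: Order so x ≤ y and verify: 40² + 148² = 1600 + 21904 = 23504 = n. ✓

n = 23504 = 40² + 148² (one valid representation with x ≤ y).


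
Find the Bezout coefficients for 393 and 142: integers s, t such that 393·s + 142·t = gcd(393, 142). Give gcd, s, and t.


Euclidean algorithm on (393, 142) — divide until remainder is 0:
  393 = 2 · 142 + 109
  142 = 1 · 109 + 33
  109 = 3 · 33 + 10
  33 = 3 · 10 + 3
  10 = 3 · 3 + 1
  3 = 3 · 1 + 0
gcd(393, 142) = 1.
Track Bezout coefficients alongside the remainders: start with r₀ = 393 = a·1 + b·0 (s = 1, t = 0) and r₁ = 142 = a·0 + b·1 (s = 0, t = 1); each new remainder r_{k+1} = r_{k-1} − q_k·r_k inherits s_{k+1} = s_{k-1} − q_k·s_k, t_{k+1} = t_{k-1} − q_k·t_k, so r_k = a·s_k + b·t_k at every step:
  q = 2: r = 109, s = 1 − 2·0 = 1, t = 0 − 2·1 = -2  (check: 393·1 + 142·(-2) = 109)
  q = 1: r = 33, s = 0 − 1·1 = -1, t = 1 − 1·(-2) = 3  (check: 393·(-1) + 142·3 = 33)
  q = 3: r = 10, s = 1 − 3·(-1) = 4, t = -2 − 3·3 = -11  (check: 393·4 + 142·(-11) = 10)
  q = 3: r = 3, s = -1 − 3·4 = -13, t = 3 − 3·(-11) = 36  (check: 393·(-13) + 142·36 = 3)
  q = 3: r = 1, s = 4 − 3·(-13) = 43, t = -11 − 3·36 = -119  (check: 393·43 + 142·(-119) = 1)
The row with r = 1 (the gcd) gives the Bezout coefficients s = 43, t = -119.
Result: 393 · (43) + 142 · (-119) = 1.

gcd(393, 142) = 1; s = 43, t = -119 (check: 393·43 + 142·(-119) = 1).


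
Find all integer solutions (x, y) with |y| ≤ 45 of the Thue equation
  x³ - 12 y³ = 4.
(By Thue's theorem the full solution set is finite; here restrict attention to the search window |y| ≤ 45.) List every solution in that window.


The equation is x³ - 12y³ = 4. For fixed y, x³ = 12·y³ + 4, so a solution requires the RHS to be a perfect cube.
Strategy: iterate y from -45 to 45, compute RHS = 12·y³ + 4, and check whether it is a (positive or negative) perfect cube.
Check small values of y:
  y = 0: RHS = 4 is not a perfect cube.
  y = 1: RHS = 16 is not a perfect cube.
  y = -1: RHS = -8 = (-2)³ ⇒ x = -2 works.
  y = 2: RHS = 100 is not a perfect cube.
  y = -2: RHS = -92 is not a perfect cube.
  y = 3: RHS = 328 is not a perfect cube.
  y = -3: RHS = -320 is not a perfect cube.
Continuing the search up to |y| = 45 finds no further solutions beyond those listed.
Collected solutions: (-2, -1).

Solutions (with |y| ≤ 45): (-2, -1).


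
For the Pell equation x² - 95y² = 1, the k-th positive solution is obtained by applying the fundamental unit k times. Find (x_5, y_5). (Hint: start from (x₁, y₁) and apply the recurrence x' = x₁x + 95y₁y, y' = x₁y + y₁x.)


Step 1: Find the fundamental solution (x₁, y₁) of x² - 95y² = 1.
  Expand √95 as a continued fraction. a₀ = ⌊√95⌋ = 9; iterate m_{k+1} = d_k·a_k − m_k, d_{k+1} = (95 − m_{k+1}²)/d_k, a_{k+1} = ⌊(a₀ + m_{k+1})/d_{k+1}⌋ (starting m₀ = 0, d₀ = 1), with convergents p_k = a_k·p_{k-1} + p_{k-2}, q_k = a_k·q_{k-1} + q_{k-2} (p₋₁ = 1, q₋₁ = 0):
  k = 0: a₀ = 9; p₀/q₀ = 9/1; p₀² − 95·q₀² = 81 − 95 = -14.
  k = 1: m = 9, d = 14, a = ⌊(9 + 9)/14⌋ = 1; p/q = (1·9 + 1)/(1·1 + 0) = 10/1; p² − 95·q² = 100 − 95 = 5.
  k = 2: m = 5, d = 5, a = ⌊(9 + 5)/5⌋ = 2; p/q = (2·10 + 9)/(2·1 + 1) = 29/3; p² − 95·q² = 841 − 855 = -14.
  k = 3: m = 5, d = 14, a = ⌊(9 + 5)/14⌋ = 1; p/q = (1·29 + 10)/(1·3 + 1) = 39/4; p² − 95·q² = 1521 − 1520 = 1.
  The first convergent with p² − 95·q² = 1 gives the fundamental solution (x₁, y₁) = (39, 4).
Step 2: Apply the recurrence (x_{n+1}, y_{n+1}) = (x₁x_n + 95y₁y_n, x₁y_n + y₁x_n) repeatedly.
  From (x_1, y_1) = (39, 4): x_2 = 39·39 + 95·4·4 = 3041; y_2 = 39·4 + 4·39 = 312.
  From (x_2, y_2) = (3041, 312): x_3 = 39·3041 + 95·4·312 = 237159; y_3 = 39·312 + 4·3041 = 24332.
  From (x_3, y_3) = (237159, 24332): x_4 = 39·237159 + 95·4·24332 = 18495361; y_4 = 39·24332 + 4·237159 = 1897584.
  From (x_4, y_4) = (18495361, 1897584): x_5 = 39·18495361 + 95·4·1897584 = 1442400999; y_5 = 39·1897584 + 4·18495361 = 147987220.
Step 3: Verify x_5² - 95·y_5² = 2080520641916198001 - 2080520641916198000 = 1 (should be 1). ✓

(x_1, y_1) = (39, 4); (x_5, y_5) = (1442400999, 147987220).


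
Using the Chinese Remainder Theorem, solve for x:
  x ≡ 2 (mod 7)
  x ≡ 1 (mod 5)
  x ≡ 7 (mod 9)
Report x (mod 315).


Moduli 7, 5, 9 are pairwise coprime; by CRT there is a unique solution modulo M = 7 · 5 · 9 = 315.
Solve pairwise, accumulating the modulus:
  Start with x ≡ 2 (mod 7).
  Combine with x ≡ 1 (mod 5): since gcd(7, 5) = 1, we get a unique residue mod 35.
    Write x = 2 + 7·t and substitute into x ≡ 1 (mod 5): 7·t ≡ 1 − 2 = -1 (mod 5).
    Reduce coefficients mod 5: 2·t ≡ 4 (mod 5).
    The inverse of 2 mod 5 is 3 (since 2·3 = 6 = 1·5 + 1), so t ≡ 3·4 = 12 ≡ 2 (mod 5).
    Then x = 2 + 7·2 = 16, valid modulo lcm(7, 5) = 35: x ≡ 16 (mod 35).
  Combine with x ≡ 7 (mod 9): since gcd(35, 9) = 1, we get a unique residue mod 315.
    Write x = 16 + 35·t and substitute into x ≡ 7 (mod 9): 35·t ≡ 7 − 16 = -9 (mod 9).
    Reduce coefficients mod 9: 8·t ≡ 0 (mod 9).
    The inverse of 8 mod 9 is 8 (since 8·8 = 64 = 7·9 + 1), so t ≡ 8·0 = 0 ≡ 0 (mod 9).
    Then x = 16 + 35·0 = 16, valid modulo lcm(35, 9) = 315: x ≡ 16 (mod 315).
Verify: 16 mod 7 = 2 ✓, 16 mod 5 = 1 ✓, 16 mod 9 = 7 ✓.

x ≡ 16 (mod 315).


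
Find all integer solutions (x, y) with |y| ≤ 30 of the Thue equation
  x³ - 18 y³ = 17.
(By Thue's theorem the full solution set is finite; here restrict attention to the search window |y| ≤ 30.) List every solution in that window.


The equation is x³ - 18y³ = 17. For fixed y, x³ = 18·y³ + 17, so a solution requires the RHS to be a perfect cube.
Strategy: iterate y from -30 to 30, compute RHS = 18·y³ + 17, and check whether it is a (positive or negative) perfect cube.
Check small values of y:
  y = 0: RHS = 17 is not a perfect cube.
  y = 1: RHS = 35 is not a perfect cube.
  y = -1: RHS = -1 = (-1)³ ⇒ x = -1 works.
  y = 2: RHS = 161 is not a perfect cube.
  y = -2: RHS = -127 is not a perfect cube.
  y = 3: RHS = 503 is not a perfect cube.
  y = -3: RHS = -469 is not a perfect cube.
Continuing the search up to |y| = 30 finds no further solutions beyond those listed.
Collected solutions: (-1, -1).

Solutions (with |y| ≤ 30): (-1, -1).


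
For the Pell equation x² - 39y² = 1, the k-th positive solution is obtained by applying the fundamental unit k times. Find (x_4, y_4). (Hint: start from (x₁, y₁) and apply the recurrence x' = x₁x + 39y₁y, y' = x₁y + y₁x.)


Step 1: Find the fundamental solution (x₁, y₁) of x² - 39y² = 1.
  Expand √39 as a continued fraction. a₀ = ⌊√39⌋ = 6; iterate m_{k+1} = d_k·a_k − m_k, d_{k+1} = (39 − m_{k+1}²)/d_k, a_{k+1} = ⌊(a₀ + m_{k+1})/d_{k+1}⌋ (starting m₀ = 0, d₀ = 1), with convergents p_k = a_k·p_{k-1} + p_{k-2}, q_k = a_k·q_{k-1} + q_{k-2} (p₋₁ = 1, q₋₁ = 0):
  k = 0: a₀ = 6; p₀/q₀ = 6/1; p₀² − 39·q₀² = 36 − 39 = -3.
  k = 1: m = 6, d = 3, a = ⌊(6 + 6)/3⌋ = 4; p/q = (4·6 + 1)/(4·1 + 0) = 25/4; p² − 39·q² = 625 − 624 = 1.
  The first convergent with p² − 39·q² = 1 gives the fundamental solution (x₁, y₁) = (25, 4).
Step 2: Apply the recurrence (x_{n+1}, y_{n+1}) = (x₁x_n + 39y₁y_n, x₁y_n + y₁x_n) repeatedly.
  From (x_1, y_1) = (25, 4): x_2 = 25·25 + 39·4·4 = 1249; y_2 = 25·4 + 4·25 = 200.
  From (x_2, y_2) = (1249, 200): x_3 = 25·1249 + 39·4·200 = 62425; y_3 = 25·200 + 4·1249 = 9996.
  From (x_3, y_3) = (62425, 9996): x_4 = 25·62425 + 39·4·9996 = 3120001; y_4 = 25·9996 + 4·62425 = 499600.
Step 3: Verify x_4² - 39·y_4² = 9734406240001 - 9734406240000 = 1 (should be 1). ✓

(x_1, y_1) = (25, 4); (x_4, y_4) = (3120001, 499600).


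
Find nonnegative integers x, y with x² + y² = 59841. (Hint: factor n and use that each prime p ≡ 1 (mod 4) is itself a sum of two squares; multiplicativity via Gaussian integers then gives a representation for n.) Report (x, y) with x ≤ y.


Step 1: Factor n = 59841 = 3^2 · 61 · 109.
Step 2: Check the mod-4 condition on each prime factor: 3 ≡ 3 (mod 4), exponent 2 (must be even); 61 ≡ 1 (mod 4), exponent 1; 109 ≡ 1 (mod 4), exponent 1.
All primes ≡ 3 (mod 4) appear to even exponent (or don't appear), so by the two-squares theorem n IS expressible as a sum of two squares.
Step 3: Build a representation. Group n = k² · m with k = 3 and m = 61 · 109 = 6649 (a product of primes ≡ 1 (mod 4)); a representation of m scales to one of n via (k·x)² + (k·y)² = k²(x² + y²). Each prime p ≡ 1 (mod 4) is itself a sum of two squares; find a² by testing p − a² for a perfect square:
  61: 61 − 1² = 60, 61 − 2² = 57, 61 − 3² = 52, 61 − 4² = 45, 61 − 5² = 36 = 6² ⇒ 61 = 5² + 6².
  109: 109 − 1² = 108, 109 − 2² = 105, 109 − 3² = 100 = 10² ⇒ 109 = 3² + 10².
  Combine using the Brahmagupta–Fibonacci identity (a² + b²)(c² + d²) = (ac − bd)² + (ad + bc)² = (ac + bd)² + (ad − bc)²:
  61 · 109 = 6649: from (5² + 6²)(3² + 10²), take (5·3 − 6·10, 5·10 + 6·3) = (15 − 60, 50 + 18) = (-45, 68); dropping signs (only squares matter) gives (45, 68); check 45² + 68² = 2025 + 4624 = 6649 ✓.
  Scale by k = 3: (3·45, 3·68) = (135, 204).
Step 4: Order so x ≤ y and verify: 135² + 204² = 18225 + 41616 = 59841 = n. ✓

n = 59841 = 135² + 204² (one valid representation with x ≤ y).


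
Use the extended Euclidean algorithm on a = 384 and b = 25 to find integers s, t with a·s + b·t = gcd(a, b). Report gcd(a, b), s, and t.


Euclidean algorithm on (384, 25) — divide until remainder is 0:
  384 = 15 · 25 + 9
  25 = 2 · 9 + 7
  9 = 1 · 7 + 2
  7 = 3 · 2 + 1
  2 = 2 · 1 + 0
gcd(384, 25) = 1.
Track Bezout coefficients alongside the remainders: start with r₀ = 384 = a·1 + b·0 (s = 1, t = 0) and r₁ = 25 = a·0 + b·1 (s = 0, t = 1); each new remainder r_{k+1} = r_{k-1} − q_k·r_k inherits s_{k+1} = s_{k-1} − q_k·s_k, t_{k+1} = t_{k-1} − q_k·t_k, so r_k = a·s_k + b·t_k at every step:
  q = 15: r = 9, s = 1 − 15·0 = 1, t = 0 − 15·1 = -15  (check: 384·1 + 25·(-15) = 9)
  q = 2: r = 7, s = 0 − 2·1 = -2, t = 1 − 2·(-15) = 31  (check: 384·(-2) + 25·31 = 7)
  q = 1: r = 2, s = 1 − 1·(-2) = 3, t = -15 − 1·31 = -46  (check: 384·3 + 25·(-46) = 2)
  q = 3: r = 1, s = -2 − 3·3 = -11, t = 31 − 3·(-46) = 169  (check: 384·(-11) + 25·169 = 1)
The row with r = 1 (the gcd) gives the Bezout coefficients s = -11, t = 169.
Result: 384 · (-11) + 25 · (169) = 1.

gcd(384, 25) = 1; s = -11, t = 169 (check: 384·(-11) + 25·169 = 1).


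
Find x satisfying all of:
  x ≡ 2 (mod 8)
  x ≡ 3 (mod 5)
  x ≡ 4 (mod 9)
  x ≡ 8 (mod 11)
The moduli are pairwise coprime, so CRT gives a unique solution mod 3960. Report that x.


Product of moduli M = 8 · 5 · 9 · 11 = 3960.
Merge one congruence at a time:
  Start: x ≡ 2 (mod 8).
  Combine with x ≡ 3 (mod 5); new modulus lcm = 40.
    Write x = 2 + 8·t and substitute into x ≡ 3 (mod 5): 8·t ≡ 3 − 2 = 1 (mod 5).
    Reduce coefficients mod 5: 3·t ≡ 1 (mod 5).
    The inverse of 3 mod 5 is 2 (since 3·2 = 6 = 1·5 + 1), so t ≡ 2·1 = 2 ≡ 2 (mod 5).
    Then x = 2 + 8·2 = 18, valid modulo lcm(8, 5) = 40: x ≡ 18 (mod 40).
  Combine with x ≡ 4 (mod 9); new modulus lcm = 360.
    Write x = 18 + 40·t and substitute into x ≡ 4 (mod 9): 40·t ≡ 4 − 18 = -14 (mod 9).
    Reduce coefficients mod 9: 4·t ≡ 4 (mod 9).
    The inverse of 4 mod 9 is 7 (since 4·7 = 28 = 3·9 + 1), so t ≡ 7·4 = 28 ≡ 1 (mod 9).
    Then x = 18 + 40·1 = 58, valid modulo lcm(40, 9) = 360: x ≡ 58 (mod 360).
  Combine with x ≡ 8 (mod 11); new modulus lcm = 3960.
    Write x = 58 + 360·t and substitute into x ≡ 8 (mod 11): 360·t ≡ 8 − 58 = -50 (mod 11).
    Reduce coefficients mod 11: 8·t ≡ 5 (mod 11).
    The inverse of 8 mod 11 is 7 (since 8·7 = 56 = 5·11 + 1), so t ≡ 7·5 = 35 ≡ 2 (mod 11).
    Then x = 58 + 360·2 = 778, valid modulo lcm(360, 11) = 3960: x ≡ 778 (mod 3960).
Verify against each original: 778 mod 8 = 2, 778 mod 5 = 3, 778 mod 9 = 4, 778 mod 11 = 8.

x ≡ 778 (mod 3960).


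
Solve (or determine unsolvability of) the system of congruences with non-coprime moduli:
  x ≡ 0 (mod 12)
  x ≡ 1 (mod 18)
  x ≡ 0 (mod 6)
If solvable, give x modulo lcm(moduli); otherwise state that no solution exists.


Moduli 12, 18, 6 are not pairwise coprime, so CRT works modulo lcm(m_i) when all pairwise compatibility conditions hold.
Pairwise compatibility: gcd(m_i, m_j) must divide a_i - a_j for every pair.
Merge one congruence at a time:
  Start: x ≡ 0 (mod 12).
  Combine with x ≡ 1 (mod 18): gcd(12, 18) = 6, and 1 - 0 = 1 is NOT divisible by 6.
    ⇒ system is inconsistent (no integer solution).

No solution (the system is inconsistent).


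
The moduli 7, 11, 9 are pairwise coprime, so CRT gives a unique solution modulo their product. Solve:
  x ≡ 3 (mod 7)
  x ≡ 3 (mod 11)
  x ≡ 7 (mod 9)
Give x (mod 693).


Moduli 7, 11, 9 are pairwise coprime; by CRT there is a unique solution modulo M = 7 · 11 · 9 = 693.
Solve pairwise, accumulating the modulus:
  Start with x ≡ 3 (mod 7).
  Combine with x ≡ 3 (mod 11): since gcd(7, 11) = 1, we get a unique residue mod 77.
    Write x = 3 + 7·t and substitute into x ≡ 3 (mod 11): 7·t ≡ 3 − 3 = 0 (mod 11).
    The inverse of 7 mod 11 is 8 (since 7·8 = 56 = 5·11 + 1), so t ≡ 8·0 = 0 ≡ 0 (mod 11).
    Then x = 3 + 7·0 = 3, valid modulo lcm(7, 11) = 77: x ≡ 3 (mod 77).
  Combine with x ≡ 7 (mod 9): since gcd(77, 9) = 1, we get a unique residue mod 693.
    Write x = 3 + 77·t and substitute into x ≡ 7 (mod 9): 77·t ≡ 7 − 3 = 4 (mod 9).
    Reduce coefficients mod 9: 5·t ≡ 4 (mod 9).
    The inverse of 5 mod 9 is 2 (since 5·2 = 10 = 1·9 + 1), so t ≡ 2·4 = 8 ≡ 8 (mod 9).
    Then x = 3 + 77·8 = 619, valid modulo lcm(77, 9) = 693: x ≡ 619 (mod 693).
Verify: 619 mod 7 = 3 ✓, 619 mod 11 = 3 ✓, 619 mod 9 = 7 ✓.

x ≡ 619 (mod 693).


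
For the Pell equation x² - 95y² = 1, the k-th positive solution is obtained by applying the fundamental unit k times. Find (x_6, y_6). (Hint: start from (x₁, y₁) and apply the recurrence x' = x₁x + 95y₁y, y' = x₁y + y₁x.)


Step 1: Find the fundamental solution (x₁, y₁) of x² - 95y² = 1.
  Expand √95 as a continued fraction. a₀ = ⌊√95⌋ = 9; iterate m_{k+1} = d_k·a_k − m_k, d_{k+1} = (95 − m_{k+1}²)/d_k, a_{k+1} = ⌊(a₀ + m_{k+1})/d_{k+1}⌋ (starting m₀ = 0, d₀ = 1), with convergents p_k = a_k·p_{k-1} + p_{k-2}, q_k = a_k·q_{k-1} + q_{k-2} (p₋₁ = 1, q₋₁ = 0):
  k = 0: a₀ = 9; p₀/q₀ = 9/1; p₀² − 95·q₀² = 81 − 95 = -14.
  k = 1: m = 9, d = 14, a = ⌊(9 + 9)/14⌋ = 1; p/q = (1·9 + 1)/(1·1 + 0) = 10/1; p² − 95·q² = 100 − 95 = 5.
  k = 2: m = 5, d = 5, a = ⌊(9 + 5)/5⌋ = 2; p/q = (2·10 + 9)/(2·1 + 1) = 29/3; p² − 95·q² = 841 − 855 = -14.
  k = 3: m = 5, d = 14, a = ⌊(9 + 5)/14⌋ = 1; p/q = (1·29 + 10)/(1·3 + 1) = 39/4; p² − 95·q² = 1521 − 1520 = 1.
  The first convergent with p² − 95·q² = 1 gives the fundamental solution (x₁, y₁) = (39, 4).
Step 2: Apply the recurrence (x_{n+1}, y_{n+1}) = (x₁x_n + 95y₁y_n, x₁y_n + y₁x_n) repeatedly.
  From (x_1, y_1) = (39, 4): x_2 = 39·39 + 95·4·4 = 3041; y_2 = 39·4 + 4·39 = 312.
  From (x_2, y_2) = (3041, 312): x_3 = 39·3041 + 95·4·312 = 237159; y_3 = 39·312 + 4·3041 = 24332.
  From (x_3, y_3) = (237159, 24332): x_4 = 39·237159 + 95·4·24332 = 18495361; y_4 = 39·24332 + 4·237159 = 1897584.
  From (x_4, y_4) = (18495361, 1897584): x_5 = 39·18495361 + 95·4·1897584 = 1442400999; y_5 = 39·1897584 + 4·18495361 = 147987220.
  From (x_5, y_5) = (1442400999, 147987220): x_6 = 39·1442400999 + 95·4·147987220 = 112488782561; y_6 = 39·147987220 + 4·1442400999 = 11541105576.
Step 3: Verify x_6² - 95·y_6² = 12653726202055937718721 - 12653726202055937718720 = 1 (should be 1). ✓

(x_1, y_1) = (39, 4); (x_6, y_6) = (112488782561, 11541105576).


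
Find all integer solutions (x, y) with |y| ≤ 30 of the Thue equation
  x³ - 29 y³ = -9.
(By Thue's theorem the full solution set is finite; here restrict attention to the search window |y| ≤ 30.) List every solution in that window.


The equation is x³ - 29y³ = -9. For fixed y, x³ = 29·y³ − 9, so a solution requires the RHS to be a perfect cube.
Strategy: iterate y from -30 to 30, compute RHS = 29·y³ − 9, and check whether it is a (positive or negative) perfect cube.
Check small values of y:
  y = 0: RHS = -9 is not a perfect cube.
  y = 1: RHS = 20 is not a perfect cube.
  y = -1: RHS = -38 is not a perfect cube.
  y = 2: RHS = 223 is not a perfect cube.
  y = -2: RHS = -241 is not a perfect cube.
  y = 3: RHS = 774 is not a perfect cube.
  y = -3: RHS = -792 is not a perfect cube.
Continuing the search up to |y| = 30 finds no solutions either.
No (x, y) in the scanned range satisfies the equation.

No integer solutions with |y| ≤ 30.


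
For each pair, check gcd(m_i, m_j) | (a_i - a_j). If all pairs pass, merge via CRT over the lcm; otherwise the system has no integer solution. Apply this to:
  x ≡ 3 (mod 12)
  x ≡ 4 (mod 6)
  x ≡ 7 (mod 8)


Moduli 12, 6, 8 are not pairwise coprime, so CRT works modulo lcm(m_i) when all pairwise compatibility conditions hold.
Pairwise compatibility: gcd(m_i, m_j) must divide a_i - a_j for every pair.
Merge one congruence at a time:
  Start: x ≡ 3 (mod 12).
  Combine with x ≡ 4 (mod 6): gcd(12, 6) = 6, and 4 - 3 = 1 is NOT divisible by 6.
    ⇒ system is inconsistent (no integer solution).

No solution (the system is inconsistent).


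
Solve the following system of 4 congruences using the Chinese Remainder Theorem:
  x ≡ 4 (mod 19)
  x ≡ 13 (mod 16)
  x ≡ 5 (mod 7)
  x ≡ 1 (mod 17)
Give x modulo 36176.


Product of moduli M = 19 · 16 · 7 · 17 = 36176.
Merge one congruence at a time:
  Start: x ≡ 4 (mod 19).
  Combine with x ≡ 13 (mod 16); new modulus lcm = 304.
    Write x = 4 + 19·t and substitute into x ≡ 13 (mod 16): 19·t ≡ 13 − 4 = 9 (mod 16).
    Reduce coefficients mod 16: 3·t ≡ 9 (mod 16).
    The inverse of 3 mod 16 is 11 (since 3·11 = 33 = 2·16 + 1), so t ≡ 11·9 = 99 ≡ 3 (mod 16).
    Then x = 4 + 19·3 = 61, valid modulo lcm(19, 16) = 304: x ≡ 61 (mod 304).
  Combine with x ≡ 5 (mod 7); new modulus lcm = 2128.
    Write x = 61 + 304·t and substitute into x ≡ 5 (mod 7): 304·t ≡ 5 − 61 = -56 (mod 7).
    Reduce coefficients mod 7: 3·t ≡ 0 (mod 7).
    The inverse of 3 mod 7 is 5 (since 3·5 = 15 = 2·7 + 1), so t ≡ 5·0 = 0 ≡ 0 (mod 7).
    Then x = 61 + 304·0 = 61, valid modulo lcm(304, 7) = 2128: x ≡ 61 (mod 2128).
  Combine with x ≡ 1 (mod 17); new modulus lcm = 36176.
    Write x = 61 + 2128·t and substitute into x ≡ 1 (mod 17): 2128·t ≡ 1 − 61 = -60 (mod 17).
    Reduce coefficients mod 17: 3·t ≡ 8 (mod 17).
    The inverse of 3 mod 17 is 6 (since 3·6 = 18 = 1·17 + 1), so t ≡ 6·8 = 48 ≡ 14 (mod 17).
    Then x = 61 + 2128·14 = 29853, valid modulo lcm(2128, 17) = 36176: x ≡ 29853 (mod 36176).
Verify against each original: 29853 mod 19 = 4, 29853 mod 16 = 13, 29853 mod 7 = 5, 29853 mod 17 = 1.

x ≡ 29853 (mod 36176).


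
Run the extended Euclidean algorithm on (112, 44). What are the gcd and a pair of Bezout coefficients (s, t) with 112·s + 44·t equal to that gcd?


Euclidean algorithm on (112, 44) — divide until remainder is 0:
  112 = 2 · 44 + 24
  44 = 1 · 24 + 20
  24 = 1 · 20 + 4
  20 = 5 · 4 + 0
gcd(112, 44) = 4.
Track Bezout coefficients alongside the remainders: start with r₀ = 112 = a·1 + b·0 (s = 1, t = 0) and r₁ = 44 = a·0 + b·1 (s = 0, t = 1); each new remainder r_{k+1} = r_{k-1} − q_k·r_k inherits s_{k+1} = s_{k-1} − q_k·s_k, t_{k+1} = t_{k-1} − q_k·t_k, so r_k = a·s_k + b·t_k at every step:
  q = 2: r = 24, s = 1 − 2·0 = 1, t = 0 − 2·1 = -2  (check: 112·1 + 44·(-2) = 24)
  q = 1: r = 20, s = 0 − 1·1 = -1, t = 1 − 1·(-2) = 3  (check: 112·(-1) + 44·3 = 20)
  q = 1: r = 4, s = 1 − 1·(-1) = 2, t = -2 − 1·3 = -5  (check: 112·2 + 44·(-5) = 4)
The row with r = 4 (the gcd) gives the Bezout coefficients s = 2, t = -5.
Result: 112 · (2) + 44 · (-5) = 4.

gcd(112, 44) = 4; s = 2, t = -5 (check: 112·2 + 44·(-5) = 4).


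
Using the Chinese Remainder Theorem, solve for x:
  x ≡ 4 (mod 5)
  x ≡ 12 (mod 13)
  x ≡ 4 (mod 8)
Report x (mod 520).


Moduli 5, 13, 8 are pairwise coprime; by CRT there is a unique solution modulo M = 5 · 13 · 8 = 520.
Solve pairwise, accumulating the modulus:
  Start with x ≡ 4 (mod 5).
  Combine with x ≡ 12 (mod 13): since gcd(5, 13) = 1, we get a unique residue mod 65.
    Write x = 4 + 5·t and substitute into x ≡ 12 (mod 13): 5·t ≡ 12 − 4 = 8 (mod 13).
    The inverse of 5 mod 13 is 8 (since 5·8 = 40 = 3·13 + 1), so t ≡ 8·8 = 64 ≡ 12 (mod 13).
    Then x = 4 + 5·12 = 64, valid modulo lcm(5, 13) = 65: x ≡ 64 (mod 65).
  Combine with x ≡ 4 (mod 8): since gcd(65, 8) = 1, we get a unique residue mod 520.
    Write x = 64 + 65·t and substitute into x ≡ 4 (mod 8): 65·t ≡ 4 − 64 = -60 (mod 8).
    Reduce coefficients mod 8: 1·t ≡ 4 (mod 8).
    So t ≡ 4 (mod 8).
    Then x = 64 + 65·4 = 324, valid modulo lcm(65, 8) = 520: x ≡ 324 (mod 520).
Verify: 324 mod 5 = 4 ✓, 324 mod 13 = 12 ✓, 324 mod 8 = 4 ✓.

x ≡ 324 (mod 520).


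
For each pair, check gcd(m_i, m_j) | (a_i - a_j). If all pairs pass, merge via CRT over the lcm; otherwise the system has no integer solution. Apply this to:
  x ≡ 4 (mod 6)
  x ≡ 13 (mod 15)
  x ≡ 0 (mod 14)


Moduli 6, 15, 14 are not pairwise coprime, so CRT works modulo lcm(m_i) when all pairwise compatibility conditions hold.
Pairwise compatibility: gcd(m_i, m_j) must divide a_i - a_j for every pair.
Merge one congruence at a time:
  Start: x ≡ 4 (mod 6).
  Combine with x ≡ 13 (mod 15): gcd(6, 15) = 3; 13 - 4 = 9, which IS divisible by 3, so compatible.
    Write x = 4 + 6·t and substitute into x ≡ 13 (mod 15): 6·t ≡ 13 − 4 = 9 (mod 15).
    Divide the congruence (and modulus) by g = 3: 2·t ≡ 3 (mod 5).
    The inverse of 2 mod 5 is 3 (since 2·3 = 6 = 1·5 + 1), so t ≡ 3·3 = 9 ≡ 4 (mod 5).
    Then x = 4 + 6·4 = 28, valid modulo lcm(6, 15) = 30: x ≡ 28 (mod 30).
  Combine with x ≡ 0 (mod 14): gcd(30, 14) = 2; 0 - 28 = -28, which IS divisible by 2, so compatible.
    Write x = 28 + 30·t and substitute into x ≡ 0 (mod 14): 30·t ≡ 0 − 28 = -28 (mod 14).
    Divide the congruence (and modulus) by g = 2: 15·t ≡ -14 (mod 7).
    Reduce coefficients mod 7: 1·t ≡ 0 (mod 7).
    So t ≡ 0 (mod 7).
    Then x = 28 + 30·0 = 28, valid modulo lcm(30, 14) = 210: x ≡ 28 (mod 210).
Verify: 28 mod 6 = 4, 28 mod 15 = 13, 28 mod 14 = 0.

x ≡ 28 (mod 210).


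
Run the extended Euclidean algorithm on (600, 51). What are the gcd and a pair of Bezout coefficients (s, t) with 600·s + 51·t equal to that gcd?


Euclidean algorithm on (600, 51) — divide until remainder is 0:
  600 = 11 · 51 + 39
  51 = 1 · 39 + 12
  39 = 3 · 12 + 3
  12 = 4 · 3 + 0
gcd(600, 51) = 3.
Track Bezout coefficients alongside the remainders: start with r₀ = 600 = a·1 + b·0 (s = 1, t = 0) and r₁ = 51 = a·0 + b·1 (s = 0, t = 1); each new remainder r_{k+1} = r_{k-1} − q_k·r_k inherits s_{k+1} = s_{k-1} − q_k·s_k, t_{k+1} = t_{k-1} − q_k·t_k, so r_k = a·s_k + b·t_k at every step:
  q = 11: r = 39, s = 1 − 11·0 = 1, t = 0 − 11·1 = -11  (check: 600·1 + 51·(-11) = 39)
  q = 1: r = 12, s = 0 − 1·1 = -1, t = 1 − 1·(-11) = 12  (check: 600·(-1) + 51·12 = 12)
  q = 3: r = 3, s = 1 − 3·(-1) = 4, t = -11 − 3·12 = -47  (check: 600·4 + 51·(-47) = 3)
The row with r = 3 (the gcd) gives the Bezout coefficients s = 4, t = -47.
Result: 600 · (4) + 51 · (-47) = 3.

gcd(600, 51) = 3; s = 4, t = -47 (check: 600·4 + 51·(-47) = 3).


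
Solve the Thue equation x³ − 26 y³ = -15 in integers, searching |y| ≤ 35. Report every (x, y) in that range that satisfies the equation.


The equation is x³ - 26y³ = -15. For fixed y, x³ = 26·y³ − 15, so a solution requires the RHS to be a perfect cube.
Strategy: iterate y from -35 to 35, compute RHS = 26·y³ − 15, and check whether it is a (positive or negative) perfect cube.
Check small values of y:
  y = 0: RHS = -15 is not a perfect cube.
  y = 1: RHS = 11 is not a perfect cube.
  y = -1: RHS = -41 is not a perfect cube.
  y = 2: RHS = 193 is not a perfect cube.
  y = -2: RHS = -223 is not a perfect cube.
  y = 3: RHS = 687 is not a perfect cube.
  y = -3: RHS = -717 is not a perfect cube.
Continuing the search up to |y| = 35 finds no solutions either.
No (x, y) in the scanned range satisfies the equation.

No integer solutions with |y| ≤ 35.


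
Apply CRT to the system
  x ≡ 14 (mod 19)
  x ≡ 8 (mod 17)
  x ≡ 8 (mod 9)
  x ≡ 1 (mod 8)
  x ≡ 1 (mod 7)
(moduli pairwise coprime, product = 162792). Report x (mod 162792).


Product of moduli M = 19 · 17 · 9 · 8 · 7 = 162792.
Merge one congruence at a time:
  Start: x ≡ 14 (mod 19).
  Combine with x ≡ 8 (mod 17); new modulus lcm = 323.
    Write x = 14 + 19·t and substitute into x ≡ 8 (mod 17): 19·t ≡ 8 − 14 = -6 (mod 17).
    Reduce coefficients mod 17: 2·t ≡ 11 (mod 17).
    The inverse of 2 mod 17 is 9 (since 2·9 = 18 = 1·17 + 1), so t ≡ 9·11 = 99 ≡ 14 (mod 17).
    Then x = 14 + 19·14 = 280, valid modulo lcm(19, 17) = 323: x ≡ 280 (mod 323).
  Combine with x ≡ 8 (mod 9); new modulus lcm = 2907.
    Write x = 280 + 323·t and substitute into x ≡ 8 (mod 9): 323·t ≡ 8 − 280 = -272 (mod 9).
    Reduce coefficients mod 9: 8·t ≡ 7 (mod 9).
    The inverse of 8 mod 9 is 8 (since 8·8 = 64 = 7·9 + 1), so t ≡ 8·7 = 56 ≡ 2 (mod 9).
    Then x = 280 + 323·2 = 926, valid modulo lcm(323, 9) = 2907: x ≡ 926 (mod 2907).
  Combine with x ≡ 1 (mod 8); new modulus lcm = 23256.
    Write x = 926 + 2907·t and substitute into x ≡ 1 (mod 8): 2907·t ≡ 1 − 926 = -925 (mod 8).
    Reduce coefficients mod 8: 3·t ≡ 3 (mod 8).
    The inverse of 3 mod 8 is 3 (since 3·3 = 9 = 1·8 + 1), so t ≡ 3·3 = 9 ≡ 1 (mod 8).
    Then x = 926 + 2907·1 = 3833, valid modulo lcm(2907, 8) = 23256: x ≡ 3833 (mod 23256).
  Combine with x ≡ 1 (mod 7); new modulus lcm = 162792.
    Write x = 3833 + 23256·t and substitute into x ≡ 1 (mod 7): 23256·t ≡ 1 − 3833 = -3832 (mod 7).
    Reduce coefficients mod 7: 2·t ≡ 4 (mod 7).
    The inverse of 2 mod 7 is 4 (since 2·4 = 8 = 1·7 + 1), so t ≡ 4·4 = 16 ≡ 2 (mod 7).
    Then x = 3833 + 23256·2 = 50345, valid modulo lcm(23256, 7) = 162792: x ≡ 50345 (mod 162792).
Verify against each original: 50345 mod 19 = 14, 50345 mod 17 = 8, 50345 mod 9 = 8, 50345 mod 8 = 1, 50345 mod 7 = 1.

x ≡ 50345 (mod 162792).


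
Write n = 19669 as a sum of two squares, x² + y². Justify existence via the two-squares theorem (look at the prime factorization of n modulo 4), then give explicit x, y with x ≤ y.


Step 1: Factor n = 19669 = 13 · 17 · 89.
Step 2: Check the mod-4 condition on each prime factor: 13 ≡ 1 (mod 4), exponent 1; 17 ≡ 1 (mod 4), exponent 1; 89 ≡ 1 (mod 4), exponent 1.
All primes ≡ 3 (mod 4) appear to even exponent (or don't appear), so by the two-squares theorem n IS expressible as a sum of two squares.
Step 3: Build a representation. Here n = 13 · 17 · 89 is a product of primes ≡ 1 (mod 4). Each prime p ≡ 1 (mod 4) is itself a sum of two squares; find a² by testing p − a² for a perfect square:
  13: 13 − 1² = 12, 13 − 2² = 9 = 3² ⇒ 13 = 2² + 3².
  17: 17 − 1² = 16 = 4² ⇒ 17 = 1² + 4².
  89: 89 − 1² = 88, 89 − 2² = 85, 89 − 3² = 80, 89 − 4² = 73, 89 − 5² = 64 = 8² ⇒ 89 = 5² + 8².
  Combine using the Brahmagupta–Fibonacci identity (a² + b²)(c² + d²) = (ac − bd)² + (ad + bc)² = (ac + bd)² + (ad − bc)²:
  13 · 17 = 221: from (2² + 3²)(1² + 4²), take (2·1 − 3·4, 2·4 + 3·1) = (2 − 12, 8 + 3) = (-10, 11); dropping signs (only squares matter) gives (10, 11); check 10² + 11² = 100 + 121 = 221 ✓.
  221 · 89 = 19669: from (10² + 11²)(5² + 8²), take (10·5 − 11·8, 10·8 + 11·5) = (50 − 88, 80 + 55) = (-38, 135); dropping signs (only squares matter) gives (38, 135); check 38² + 135² = 1444 + 18225 = 19669 ✓.
Step 4: Order so x ≤ y and verify: 38² + 135² = 1444 + 18225 = 19669 = n. ✓

n = 19669 = 38² + 135² (one valid representation with x ≤ y).


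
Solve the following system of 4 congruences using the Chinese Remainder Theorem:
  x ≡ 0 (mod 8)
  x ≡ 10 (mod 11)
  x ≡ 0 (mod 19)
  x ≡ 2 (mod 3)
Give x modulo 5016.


Product of moduli M = 8 · 11 · 19 · 3 = 5016.
Merge one congruence at a time:
  Start: x ≡ 0 (mod 8).
  Combine with x ≡ 10 (mod 11); new modulus lcm = 88.
    Write x = 0 + 8·t and substitute into x ≡ 10 (mod 11): 8·t ≡ 10 − 0 = 10 (mod 11).
    The inverse of 8 mod 11 is 7 (since 8·7 = 56 = 5·11 + 1), so t ≡ 7·10 = 70 ≡ 4 (mod 11).
    Then x = 0 + 8·4 = 32, valid modulo lcm(8, 11) = 88: x ≡ 32 (mod 88).
  Combine with x ≡ 0 (mod 19); new modulus lcm = 1672.
    Write x = 32 + 88·t and substitute into x ≡ 0 (mod 19): 88·t ≡ 0 − 32 = -32 (mod 19).
    Reduce coefficients mod 19: 12·t ≡ 6 (mod 19).
    The inverse of 12 mod 19 is 8 (since 12·8 = 96 = 5·19 + 1), so t ≡ 8·6 = 48 ≡ 10 (mod 19).
    Then x = 32 + 88·10 = 912, valid modulo lcm(88, 19) = 1672: x ≡ 912 (mod 1672).
  Combine with x ≡ 2 (mod 3); new modulus lcm = 5016.
    Write x = 912 + 1672·t and substitute into x ≡ 2 (mod 3): 1672·t ≡ 2 − 912 = -910 (mod 3).
    Reduce coefficients mod 3: 1·t ≡ 2 (mod 3).
    So t ≡ 2 (mod 3).
    Then x = 912 + 1672·2 = 4256, valid modulo lcm(1672, 3) = 5016: x ≡ 4256 (mod 5016).
Verify against each original: 4256 mod 8 = 0, 4256 mod 11 = 10, 4256 mod 19 = 0, 4256 mod 3 = 2.

x ≡ 4256 (mod 5016).


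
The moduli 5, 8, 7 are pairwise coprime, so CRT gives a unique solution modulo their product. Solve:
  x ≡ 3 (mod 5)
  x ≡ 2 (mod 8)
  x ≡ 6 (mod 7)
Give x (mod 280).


Moduli 5, 8, 7 are pairwise coprime; by CRT there is a unique solution modulo M = 5 · 8 · 7 = 280.
Solve pairwise, accumulating the modulus:
  Start with x ≡ 3 (mod 5).
  Combine with x ≡ 2 (mod 8): since gcd(5, 8) = 1, we get a unique residue mod 40.
    Write x = 3 + 5·t and substitute into x ≡ 2 (mod 8): 5·t ≡ 2 − 3 = -1 (mod 8).
    Reduce coefficients mod 8: 5·t ≡ 7 (mod 8).
    The inverse of 5 mod 8 is 5 (since 5·5 = 25 = 3·8 + 1), so t ≡ 5·7 = 35 ≡ 3 (mod 8).
    Then x = 3 + 5·3 = 18, valid modulo lcm(5, 8) = 40: x ≡ 18 (mod 40).
  Combine with x ≡ 6 (mod 7): since gcd(40, 7) = 1, we get a unique residue mod 280.
    Write x = 18 + 40·t and substitute into x ≡ 6 (mod 7): 40·t ≡ 6 − 18 = -12 (mod 7).
    Reduce coefficients mod 7: 5·t ≡ 2 (mod 7).
    The inverse of 5 mod 7 is 3 (since 5·3 = 15 = 2·7 + 1), so t ≡ 3·2 = 6 ≡ 6 (mod 7).
    Then x = 18 + 40·6 = 258, valid modulo lcm(40, 7) = 280: x ≡ 258 (mod 280).
Verify: 258 mod 5 = 3 ✓, 258 mod 8 = 2 ✓, 258 mod 7 = 6 ✓.

x ≡ 258 (mod 280).


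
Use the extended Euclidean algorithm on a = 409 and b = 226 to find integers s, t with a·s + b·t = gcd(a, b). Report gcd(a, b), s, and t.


Euclidean algorithm on (409, 226) — divide until remainder is 0:
  409 = 1 · 226 + 183
  226 = 1 · 183 + 43
  183 = 4 · 43 + 11
  43 = 3 · 11 + 10
  11 = 1 · 10 + 1
  10 = 10 · 1 + 0
gcd(409, 226) = 1.
Track Bezout coefficients alongside the remainders: start with r₀ = 409 = a·1 + b·0 (s = 1, t = 0) and r₁ = 226 = a·0 + b·1 (s = 0, t = 1); each new remainder r_{k+1} = r_{k-1} − q_k·r_k inherits s_{k+1} = s_{k-1} − q_k·s_k, t_{k+1} = t_{k-1} − q_k·t_k, so r_k = a·s_k + b·t_k at every step:
  q = 1: r = 183, s = 1 − 1·0 = 1, t = 0 − 1·1 = -1  (check: 409·1 + 226·(-1) = 183)
  q = 1: r = 43, s = 0 − 1·1 = -1, t = 1 − 1·(-1) = 2  (check: 409·(-1) + 226·2 = 43)
  q = 4: r = 11, s = 1 − 4·(-1) = 5, t = -1 − 4·2 = -9  (check: 409·5 + 226·(-9) = 11)
  q = 3: r = 10, s = -1 − 3·5 = -16, t = 2 − 3·(-9) = 29  (check: 409·(-16) + 226·29 = 10)
  q = 1: r = 1, s = 5 − 1·(-16) = 21, t = -9 − 1·29 = -38  (check: 409·21 + 226·(-38) = 1)
The row with r = 1 (the gcd) gives the Bezout coefficients s = 21, t = -38.
Result: 409 · (21) + 226 · (-38) = 1.

gcd(409, 226) = 1; s = 21, t = -38 (check: 409·21 + 226·(-38) = 1).
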